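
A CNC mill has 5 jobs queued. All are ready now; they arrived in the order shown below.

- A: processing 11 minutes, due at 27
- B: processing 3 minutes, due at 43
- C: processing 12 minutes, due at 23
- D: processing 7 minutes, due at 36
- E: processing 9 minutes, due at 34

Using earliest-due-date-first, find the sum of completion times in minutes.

EDD (increasing due date): C A E D B.
C: 0→12
A: 12→23
E: 23→32
D: 32→39
B: 39→42
Sum = 12+23+32+39+42 = 148.

148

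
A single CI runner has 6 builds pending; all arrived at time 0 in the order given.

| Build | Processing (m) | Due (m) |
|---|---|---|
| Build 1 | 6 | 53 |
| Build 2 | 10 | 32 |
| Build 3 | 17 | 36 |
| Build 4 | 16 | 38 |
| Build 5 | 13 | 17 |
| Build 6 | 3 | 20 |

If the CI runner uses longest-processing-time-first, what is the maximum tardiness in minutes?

LPT (decreasing processing time): Build 3 Build 4 Build 5 Build 2 Build 1 Build 6.
Build 3: 0→17, due 36, tardiness 0
Build 4: 17→33, due 38, tardiness 0
Build 5: 33→46, due 17, tardiness 29
Build 2: 46→56, due 32, tardiness 24
Build 1: 56→62, due 53, tardiness 9
Build 6: 62→65, due 20, tardiness 45
Maximum = 45.

45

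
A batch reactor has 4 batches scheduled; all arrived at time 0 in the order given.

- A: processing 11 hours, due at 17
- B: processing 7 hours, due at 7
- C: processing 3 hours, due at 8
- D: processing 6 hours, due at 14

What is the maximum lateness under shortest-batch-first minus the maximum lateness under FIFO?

SPT (increasing processing time): C D B A.
C: 0→3, due 8, lateness -5
D: 3→9, due 14, lateness -5
B: 9→16, due 7, lateness 9
A: 16→27, due 17, lateness 10
Maximum = 10.
FIFO (arrival order): A B C D.
A: 0→11, due 17, lateness -6
B: 11→18, due 7, lateness 11
C: 18→21, due 8, lateness 13
D: 21→27, due 14, lateness 13
Maximum = 13.
Difference = 10 − 13 = -3.

-3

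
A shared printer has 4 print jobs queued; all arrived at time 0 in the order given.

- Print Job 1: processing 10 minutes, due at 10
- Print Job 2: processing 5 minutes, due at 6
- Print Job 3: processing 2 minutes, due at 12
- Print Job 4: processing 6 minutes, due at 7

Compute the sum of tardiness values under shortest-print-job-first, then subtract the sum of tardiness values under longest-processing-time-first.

SPT (increasing processing time): Print Job 3 Print Job 2 Print Job 4 Print Job 1.
Print Job 3: 0→2, due 12, tardiness 0
Print Job 2: 2→7, due 6, tardiness 1
Print Job 4: 7→13, due 7, tardiness 6
Print Job 1: 13→23, due 10, tardiness 13
Sum = 0+1+6+13 = 20.
LPT (decreasing processing time): Print Job 1 Print Job 4 Print Job 2 Print Job 3.
Print Job 1: 0→10, due 10, tardiness 0
Print Job 4: 10→16, due 7, tardiness 9
Print Job 2: 16→21, due 6, tardiness 15
Print Job 3: 21→23, due 12, tardiness 11
Sum = 0+9+15+11 = 35.
Difference = 20 − 35 = -15.

-15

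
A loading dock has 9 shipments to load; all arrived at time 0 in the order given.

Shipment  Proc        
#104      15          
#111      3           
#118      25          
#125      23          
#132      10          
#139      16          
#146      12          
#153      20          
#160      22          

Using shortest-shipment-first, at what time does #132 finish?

13

SPT (increasing processing time): #111 #132 #146 #104 #139 #153 #160 #125 #118.
#111: 0→3
#132: 3→13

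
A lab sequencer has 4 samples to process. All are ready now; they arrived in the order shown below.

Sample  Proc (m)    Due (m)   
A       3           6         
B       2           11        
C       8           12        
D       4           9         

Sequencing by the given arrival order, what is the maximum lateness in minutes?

FIFO (arrival order): A B C D.
A: 0→3, due 6, lateness -3
B: 3→5, due 11, lateness -6
C: 5→13, due 12, lateness 1
D: 13→17, due 9, lateness 8
Maximum = 8.

8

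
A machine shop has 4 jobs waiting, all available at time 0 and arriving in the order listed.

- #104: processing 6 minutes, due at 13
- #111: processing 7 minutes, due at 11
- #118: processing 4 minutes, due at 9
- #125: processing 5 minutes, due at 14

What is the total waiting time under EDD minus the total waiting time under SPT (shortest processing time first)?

4

EDD (increasing due date): #118 #111 #104 #125.
#118: waits 0, runs 0→4
#111: waits 4, runs 4→11
#104: waits 11, runs 11→17
#125: waits 17, runs 17→22
Sum = 0+4+11+17 = 32.
SPT (increasing processing time): #118 #125 #104 #111.
#118: waits 0, runs 0→4
#125: waits 4, runs 4→9
#104: waits 9, runs 9→15
#111: waits 15, runs 15→22
Sum = 0+4+9+15 = 28.
Difference = 32 − 28 = 4.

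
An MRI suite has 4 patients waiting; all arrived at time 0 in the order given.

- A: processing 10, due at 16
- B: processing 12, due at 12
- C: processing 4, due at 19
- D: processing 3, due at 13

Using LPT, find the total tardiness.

29

LPT (decreasing processing time): B A C D.
B: 0→12, due 12, tardiness 0
A: 12→22, due 16, tardiness 6
C: 22→26, due 19, tardiness 7
D: 26→29, due 13, tardiness 16
Sum = 0+6+7+16 = 29.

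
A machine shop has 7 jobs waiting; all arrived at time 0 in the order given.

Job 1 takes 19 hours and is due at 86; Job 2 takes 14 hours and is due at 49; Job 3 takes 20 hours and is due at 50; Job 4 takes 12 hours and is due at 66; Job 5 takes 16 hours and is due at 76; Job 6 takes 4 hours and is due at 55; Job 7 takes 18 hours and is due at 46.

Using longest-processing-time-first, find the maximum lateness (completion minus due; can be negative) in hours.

48

LPT (decreasing processing time): Job 3 Job 1 Job 7 Job 5 Job 2 Job 4 Job 6.
Job 3: 0→20, due 50, lateness -30
Job 1: 20→39, due 86, lateness -47
Job 7: 39→57, due 46, lateness 11
Job 5: 57→73, due 76, lateness -3
Job 2: 73→87, due 49, lateness 38
Job 4: 87→99, due 66, lateness 33
Job 6: 99→103, due 55, lateness 48
Maximum = 48.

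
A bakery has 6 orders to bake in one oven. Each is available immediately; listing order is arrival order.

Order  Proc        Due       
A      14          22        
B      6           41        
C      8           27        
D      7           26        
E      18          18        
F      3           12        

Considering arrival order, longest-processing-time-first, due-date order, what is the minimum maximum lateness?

23

FIFO (arrival order): A B C D E F.
A: 0→14, due 22, lateness -8
B: 14→20, due 41, lateness -21
C: 20→28, due 27, lateness 1
D: 28→35, due 26, lateness 9
E: 35→53, due 18, lateness 35
F: 53→56, due 12, lateness 44
Maximum = 44.
LPT (decreasing processing time): E A C D B F.
E: 0→18, due 18, lateness 0
A: 18→32, due 22, lateness 10
C: 32→40, due 27, lateness 13
D: 40→47, due 26, lateness 21
B: 47→53, due 41, lateness 12
F: 53→56, due 12, lateness 44
Maximum = 44.
EDD (increasing due date): F E A D C B.
F: 0→3, due 12, lateness -9
E: 3→21, due 18, lateness 3
A: 21→35, due 22, lateness 13
D: 35→42, due 26, lateness 16
C: 42→50, due 27, lateness 23
B: 50→56, due 41, lateness 15
Maximum = 23.
FIFO 44, LPT 44, EDD 23 → minimum 23.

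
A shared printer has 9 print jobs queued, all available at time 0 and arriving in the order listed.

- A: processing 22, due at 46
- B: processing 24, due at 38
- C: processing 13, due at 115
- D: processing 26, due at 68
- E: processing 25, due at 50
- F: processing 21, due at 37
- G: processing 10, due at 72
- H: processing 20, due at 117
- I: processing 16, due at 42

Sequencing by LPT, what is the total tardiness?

460

LPT (decreasing processing time): D E B A F H I C G.
D: 0→26, due 68, tardiness 0
E: 26→51, due 50, tardiness 1
B: 51→75, due 38, tardiness 37
A: 75→97, due 46, tardiness 51
F: 97→118, due 37, tardiness 81
H: 118→138, due 117, tardiness 21
I: 138→154, due 42, tardiness 112
C: 154→167, due 115, tardiness 52
G: 167→177, due 72, tardiness 105
Sum = 0+1+37+51+81+21+112+52+105 = 460.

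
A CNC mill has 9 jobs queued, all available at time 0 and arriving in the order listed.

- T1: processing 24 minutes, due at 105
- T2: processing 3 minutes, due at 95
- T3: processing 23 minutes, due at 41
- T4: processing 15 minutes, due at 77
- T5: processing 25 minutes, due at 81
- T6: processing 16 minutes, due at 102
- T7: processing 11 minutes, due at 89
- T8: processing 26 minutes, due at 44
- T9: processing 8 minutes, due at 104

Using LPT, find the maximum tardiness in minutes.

57

LPT (decreasing processing time): T8 T5 T1 T3 T6 T4 T7 T9 T2.
T8: 0→26, due 44, tardiness 0
T5: 26→51, due 81, tardiness 0
T1: 51→75, due 105, tardiness 0
T3: 75→98, due 41, tardiness 57
T6: 98→114, due 102, tardiness 12
T4: 114→129, due 77, tardiness 52
T7: 129→140, due 89, tardiness 51
T9: 140→148, due 104, tardiness 44
T2: 148→151, due 95, tardiness 56
Maximum = 57.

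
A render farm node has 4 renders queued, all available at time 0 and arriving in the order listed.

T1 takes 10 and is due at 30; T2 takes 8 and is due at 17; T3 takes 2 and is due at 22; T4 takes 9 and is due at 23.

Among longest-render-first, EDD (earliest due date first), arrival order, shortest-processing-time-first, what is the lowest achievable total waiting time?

31

LPT (decreasing processing time): T1 T4 T2 T3.
T1: waits 0, runs 0→10
T4: waits 10, runs 10→19
T2: waits 19, runs 19→27
T3: waits 27, runs 27→29
Sum = 0+10+19+27 = 56.
EDD (increasing due date): T2 T3 T4 T1.
T2: waits 0, runs 0→8
T3: waits 8, runs 8→10
T4: waits 10, runs 10→19
T1: waits 19, runs 19→29
Sum = 0+8+10+19 = 37.
FIFO (arrival order): T1 T2 T3 T4.
T1: waits 0, runs 0→10
T2: waits 10, runs 10→18
T3: waits 18, runs 18→20
T4: waits 20, runs 20→29
Sum = 0+10+18+20 = 48.
SPT (increasing processing time): T3 T2 T4 T1.
T3: waits 0, runs 0→2
T2: waits 2, runs 2→10
T4: waits 10, runs 10→19
T1: waits 19, runs 19→29
Sum = 0+2+10+19 = 31.
LPT 56, EDD 37, FIFO 48, SPT 31 → minimum 31.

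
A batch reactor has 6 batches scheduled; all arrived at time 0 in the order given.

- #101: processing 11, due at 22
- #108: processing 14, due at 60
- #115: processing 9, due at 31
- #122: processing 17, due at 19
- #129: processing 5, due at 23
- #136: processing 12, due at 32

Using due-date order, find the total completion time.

EDD (increasing due date): #122 #101 #129 #115 #136 #108.
#122: 0→17
#101: 17→28
#129: 28→33
#115: 33→42
#136: 42→54
#108: 54→68
Sum = 17+28+33+42+54+68 = 242.

242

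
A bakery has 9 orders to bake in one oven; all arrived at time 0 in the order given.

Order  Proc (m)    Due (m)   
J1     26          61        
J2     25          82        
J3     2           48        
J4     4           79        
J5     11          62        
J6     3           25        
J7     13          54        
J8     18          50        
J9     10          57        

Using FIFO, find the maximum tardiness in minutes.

55

FIFO (arrival order): J1 J2 J3 J4 J5 J6 J7 J8 J9.
J1: 0→26, due 61, tardiness 0
J2: 26→51, due 82, tardiness 0
J3: 51→53, due 48, tardiness 5
J4: 53→57, due 79, tardiness 0
J5: 57→68, due 62, tardiness 6
J6: 68→71, due 25, tardiness 46
J7: 71→84, due 54, tardiness 30
J8: 84→102, due 50, tardiness 52
J9: 102→112, due 57, tardiness 55
Maximum = 55.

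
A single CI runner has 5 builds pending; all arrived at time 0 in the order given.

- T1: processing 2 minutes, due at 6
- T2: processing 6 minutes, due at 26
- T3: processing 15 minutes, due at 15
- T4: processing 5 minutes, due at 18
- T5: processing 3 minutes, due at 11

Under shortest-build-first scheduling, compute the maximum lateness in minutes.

SPT (increasing processing time): T1 T5 T4 T2 T3.
T1: 0→2, due 6, lateness -4
T5: 2→5, due 11, lateness -6
T4: 5→10, due 18, lateness -8
T2: 10→16, due 26, lateness -10
T3: 16→31, due 15, lateness 16
Maximum = 16.

16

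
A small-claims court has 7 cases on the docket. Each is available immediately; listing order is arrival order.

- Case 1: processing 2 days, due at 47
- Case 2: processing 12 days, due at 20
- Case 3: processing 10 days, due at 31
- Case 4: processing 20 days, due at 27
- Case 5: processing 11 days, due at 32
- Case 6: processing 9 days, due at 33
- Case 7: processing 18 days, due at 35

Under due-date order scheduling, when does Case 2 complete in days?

12

EDD (increasing due date): Case 2 Case 4 Case 3 Case 5 Case 6 Case 7 Case 1.
Case 2: 0→12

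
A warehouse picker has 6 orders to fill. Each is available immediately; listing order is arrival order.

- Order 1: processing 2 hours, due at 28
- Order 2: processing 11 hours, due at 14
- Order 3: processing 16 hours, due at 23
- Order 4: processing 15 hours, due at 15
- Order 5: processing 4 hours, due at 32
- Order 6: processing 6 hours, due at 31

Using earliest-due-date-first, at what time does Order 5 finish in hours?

EDD (increasing due date): Order 2 Order 4 Order 3 Order 1 Order 6 Order 5.
Order 2: 0→11
Order 4: 11→26
Order 3: 26→42
Order 1: 42→44
Order 6: 44→50
Order 5: 50→54

54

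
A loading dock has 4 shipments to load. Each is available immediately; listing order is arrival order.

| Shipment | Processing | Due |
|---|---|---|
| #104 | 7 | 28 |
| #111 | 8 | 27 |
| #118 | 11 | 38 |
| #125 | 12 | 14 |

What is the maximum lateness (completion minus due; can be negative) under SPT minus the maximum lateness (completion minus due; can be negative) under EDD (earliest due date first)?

SPT (increasing processing time): #104 #111 #118 #125.
#104: 0→7, due 28, lateness -21
#111: 7→15, due 27, lateness -12
#118: 15→26, due 38, lateness -12
#125: 26→38, due 14, lateness 24
Maximum = 24.
EDD (increasing due date): #125 #111 #104 #118.
#125: 0→12, due 14, lateness -2
#111: 12→20, due 27, lateness -7
#104: 20→27, due 28, lateness -1
#118: 27→38, due 38, lateness 0
Maximum = 0.
Difference = 24 − 0 = 24.

24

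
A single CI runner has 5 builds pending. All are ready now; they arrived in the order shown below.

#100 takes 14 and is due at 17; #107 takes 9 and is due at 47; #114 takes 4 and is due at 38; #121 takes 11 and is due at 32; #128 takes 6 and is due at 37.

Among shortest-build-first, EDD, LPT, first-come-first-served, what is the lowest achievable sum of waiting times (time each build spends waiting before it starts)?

SPT (increasing processing time): #114 #128 #107 #121 #100.
#114: waits 0, runs 0→4
#128: waits 4, runs 4→10
#107: waits 10, runs 10→19
#121: waits 19, runs 19→30
#100: waits 30, runs 30→44
Sum = 0+4+10+19+30 = 63.
EDD (increasing due date): #100 #121 #128 #114 #107.
#100: waits 0, runs 0→14
#121: waits 14, runs 14→25
#128: waits 25, runs 25→31
#114: waits 31, runs 31→35
#107: waits 35, runs 35→44
Sum = 0+14+25+31+35 = 105.
LPT (decreasing processing time): #100 #121 #107 #128 #114.
#100: waits 0, runs 0→14
#121: waits 14, runs 14→25
#107: waits 25, runs 25→34
#128: waits 34, runs 34→40
#114: waits 40, runs 40→44
Sum = 0+14+25+34+40 = 113.
FIFO (arrival order): #100 #107 #114 #121 #128.
#100: waits 0, runs 0→14
#107: waits 14, runs 14→23
#114: waits 23, runs 23→27
#121: waits 27, runs 27→38
#128: waits 38, runs 38→44
Sum = 0+14+23+27+38 = 102.
SPT 63, EDD 105, LPT 113, FIFO 102 → minimum 63.

63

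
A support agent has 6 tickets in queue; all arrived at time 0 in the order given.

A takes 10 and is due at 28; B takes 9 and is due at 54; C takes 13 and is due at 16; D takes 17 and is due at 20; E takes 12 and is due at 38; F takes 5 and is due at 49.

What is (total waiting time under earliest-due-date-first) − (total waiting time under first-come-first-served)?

21

EDD (increasing due date): C D A E F B.
C: waits 0, runs 0→13
D: waits 13, runs 13→30
A: waits 30, runs 30→40
E: waits 40, runs 40→52
F: waits 52, runs 52→57
B: waits 57, runs 57→66
Sum = 0+13+30+40+52+57 = 192.
FIFO (arrival order): A B C D E F.
A: waits 0, runs 0→10
B: waits 10, runs 10→19
C: waits 19, runs 19→32
D: waits 32, runs 32→49
E: waits 49, runs 49→61
F: waits 61, runs 61→66
Sum = 0+10+19+32+49+61 = 171.
Difference = 192 − 171 = 21.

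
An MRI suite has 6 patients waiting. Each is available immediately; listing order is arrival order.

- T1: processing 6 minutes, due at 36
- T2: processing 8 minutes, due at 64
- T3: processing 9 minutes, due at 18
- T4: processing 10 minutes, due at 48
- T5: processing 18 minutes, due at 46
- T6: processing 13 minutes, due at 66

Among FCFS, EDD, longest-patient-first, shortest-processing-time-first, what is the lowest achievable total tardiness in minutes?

0

FIFO (arrival order): T1 T2 T3 T4 T5 T6.
T1: 0→6, due 36, tardiness 0
T2: 6→14, due 64, tardiness 0
T3: 14→23, due 18, tardiness 5
T4: 23→33, due 48, tardiness 0
T5: 33→51, due 46, tardiness 5
T6: 51→64, due 66, tardiness 0
Sum = 0+0+5+0+5+0 = 10.
EDD (increasing due date): T3 T1 T5 T4 T2 T6.
T3: 0→9, due 18, tardiness 0
T1: 9→15, due 36, tardiness 0
T5: 15→33, due 46, tardiness 0
T4: 33→43, due 48, tardiness 0
T2: 43→51, due 64, tardiness 0
T6: 51→64, due 66, tardiness 0
Sum = 0+0+0+0+0+0 = 0.
LPT (decreasing processing time): T5 T6 T4 T3 T2 T1.
T5: 0→18, due 46, tardiness 0
T6: 18→31, due 66, tardiness 0
T4: 31→41, due 48, tardiness 0
T3: 41→50, due 18, tardiness 32
T2: 50→58, due 64, tardiness 0
T1: 58→64, due 36, tardiness 28
Sum = 0+0+0+32+0+28 = 60.
SPT (increasing processing time): T1 T2 T3 T4 T6 T5.
T1: 0→6, due 36, tardiness 0
T2: 6→14, due 64, tardiness 0
T3: 14→23, due 18, tardiness 5
T4: 23→33, due 48, tardiness 0
T6: 33→46, due 66, tardiness 0
T5: 46→64, due 46, tardiness 18
Sum = 0+0+5+0+0+18 = 23.
FIFO 10, EDD 0, LPT 60, SPT 23 → minimum 0.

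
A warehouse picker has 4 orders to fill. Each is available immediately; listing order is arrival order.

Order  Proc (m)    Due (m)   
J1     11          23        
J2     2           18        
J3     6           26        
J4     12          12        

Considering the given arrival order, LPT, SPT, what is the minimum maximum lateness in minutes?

13

FIFO (arrival order): J1 J2 J3 J4.
J1: 0→11, due 23, lateness -12
J2: 11→13, due 18, lateness -5
J3: 13→19, due 26, lateness -7
J4: 19→31, due 12, lateness 19
Maximum = 19.
LPT (decreasing processing time): J4 J1 J3 J2.
J4: 0→12, due 12, lateness 0
J1: 12→23, due 23, lateness 0
J3: 23→29, due 26, lateness 3
J2: 29→31, due 18, lateness 13
Maximum = 13.
SPT (increasing processing time): J2 J3 J1 J4.
J2: 0→2, due 18, lateness -16
J3: 2→8, due 26, lateness -18
J1: 8→19, due 23, lateness -4
J4: 19→31, due 12, lateness 19
Maximum = 19.
FIFO 19, LPT 13, SPT 19 → minimum 13.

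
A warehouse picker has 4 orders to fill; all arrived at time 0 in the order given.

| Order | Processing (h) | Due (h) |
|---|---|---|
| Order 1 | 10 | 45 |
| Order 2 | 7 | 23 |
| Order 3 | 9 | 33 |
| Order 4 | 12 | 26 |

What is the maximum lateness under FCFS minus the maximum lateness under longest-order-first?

FIFO (arrival order): Order 1 Order 2 Order 3 Order 4.
Order 1: 0→10, due 45, lateness -35
Order 2: 10→17, due 23, lateness -6
Order 3: 17→26, due 33, lateness -7
Order 4: 26→38, due 26, lateness 12
Maximum = 12.
LPT (decreasing processing time): Order 4 Order 1 Order 3 Order 2.
Order 4: 0→12, due 26, lateness -14
Order 1: 12→22, due 45, lateness -23
Order 3: 22→31, due 33, lateness -2
Order 2: 31→38, due 23, lateness 15
Maximum = 15.
Difference = 12 − 15 = -3.

-3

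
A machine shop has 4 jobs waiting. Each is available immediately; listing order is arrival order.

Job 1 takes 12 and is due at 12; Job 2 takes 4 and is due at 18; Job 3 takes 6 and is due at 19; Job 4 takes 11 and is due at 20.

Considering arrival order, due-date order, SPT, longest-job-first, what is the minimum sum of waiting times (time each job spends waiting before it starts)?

35

FIFO (arrival order): Job 1 Job 2 Job 3 Job 4.
Job 1: waits 0, runs 0→12
Job 2: waits 12, runs 12→16
Job 3: waits 16, runs 16→22
Job 4: waits 22, runs 22→33
Sum = 0+12+16+22 = 50.
EDD (increasing due date): Job 1 Job 2 Job 3 Job 4.
Job 1: waits 0, runs 0→12
Job 2: waits 12, runs 12→16
Job 3: waits 16, runs 16→22
Job 4: waits 22, runs 22→33
Sum = 0+12+16+22 = 50.
SPT (increasing processing time): Job 2 Job 3 Job 4 Job 1.
Job 2: waits 0, runs 0→4
Job 3: waits 4, runs 4→10
Job 4: waits 10, runs 10→21
Job 1: waits 21, runs 21→33
Sum = 0+4+10+21 = 35.
LPT (decreasing processing time): Job 1 Job 4 Job 3 Job 2.
Job 1: waits 0, runs 0→12
Job 4: waits 12, runs 12→23
Job 3: waits 23, runs 23→29
Job 2: waits 29, runs 29→33
Sum = 0+12+23+29 = 64.
FIFO 50, EDD 50, SPT 35, LPT 64 → minimum 35.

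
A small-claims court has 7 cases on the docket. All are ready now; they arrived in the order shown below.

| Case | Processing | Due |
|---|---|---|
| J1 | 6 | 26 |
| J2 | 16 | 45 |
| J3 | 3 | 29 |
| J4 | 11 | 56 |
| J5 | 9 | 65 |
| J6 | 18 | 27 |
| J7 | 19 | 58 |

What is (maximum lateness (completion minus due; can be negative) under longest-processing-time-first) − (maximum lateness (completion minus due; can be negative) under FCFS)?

17

LPT (decreasing processing time): J7 J6 J2 J4 J5 J1 J3.
J7: 0→19, due 58, lateness -39
J6: 19→37, due 27, lateness 10
J2: 37→53, due 45, lateness 8
J4: 53→64, due 56, lateness 8
J5: 64→73, due 65, lateness 8
J1: 73→79, due 26, lateness 53
J3: 79→82, due 29, lateness 53
Maximum = 53.
FIFO (arrival order): J1 J2 J3 J4 J5 J6 J7.
J1: 0→6, due 26, lateness -20
J2: 6→22, due 45, lateness -23
J3: 22→25, due 29, lateness -4
J4: 25→36, due 56, lateness -20
J5: 36→45, due 65, lateness -20
J6: 45→63, due 27, lateness 36
J7: 63→82, due 58, lateness 24
Maximum = 36.
Difference = 53 − 36 = 17.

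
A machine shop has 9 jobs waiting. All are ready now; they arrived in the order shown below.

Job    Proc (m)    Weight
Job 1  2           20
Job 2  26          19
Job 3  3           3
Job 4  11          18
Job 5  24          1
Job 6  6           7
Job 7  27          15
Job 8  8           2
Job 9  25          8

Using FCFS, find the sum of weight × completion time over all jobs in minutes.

4746

FIFO (arrival order): Job 1 Job 2 Job 3 Job 4 Job 5 Job 6 Job 7 Job 8 Job 9.
Job 1: finishes 2, weight 20, w·C = 40
Job 2: finishes 28, weight 19, w·C = 532
Job 3: finishes 31, weight 3, w·C = 93
Job 4: finishes 42, weight 18, w·C = 756
Job 5: finishes 66, weight 1, w·C = 66
Job 6: finishes 72, weight 7, w·C = 504
Job 7: finishes 99, weight 15, w·C = 1485
Job 8: finishes 107, weight 2, w·C = 214
Job 9: finishes 132, weight 8, w·C = 1056
Sum = 40+532+93+756+66+504+1485+214+1056 = 4746.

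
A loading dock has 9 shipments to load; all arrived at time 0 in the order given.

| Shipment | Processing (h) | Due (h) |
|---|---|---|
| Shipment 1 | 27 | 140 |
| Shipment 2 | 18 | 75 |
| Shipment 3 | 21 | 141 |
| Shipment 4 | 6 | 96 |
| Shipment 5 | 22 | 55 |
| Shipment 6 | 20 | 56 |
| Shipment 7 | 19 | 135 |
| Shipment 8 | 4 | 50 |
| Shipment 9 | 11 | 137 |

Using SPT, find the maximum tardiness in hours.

SPT (increasing processing time): Shipment 8 Shipment 4 Shipment 9 Shipment 2 Shipment 7 Shipment 6 Shipment 3 Shipment 5 Shipment 1.
Shipment 8: 0→4, due 50, tardiness 0
Shipment 4: 4→10, due 96, tardiness 0
Shipment 9: 10→21, due 137, tardiness 0
Shipment 2: 21→39, due 75, tardiness 0
Shipment 7: 39→58, due 135, tardiness 0
Shipment 6: 58→78, due 56, tardiness 22
Shipment 3: 78→99, due 141, tardiness 0
Shipment 5: 99→121, due 55, tardiness 66
Shipment 1: 121→148, due 140, tardiness 8
Maximum = 66.

66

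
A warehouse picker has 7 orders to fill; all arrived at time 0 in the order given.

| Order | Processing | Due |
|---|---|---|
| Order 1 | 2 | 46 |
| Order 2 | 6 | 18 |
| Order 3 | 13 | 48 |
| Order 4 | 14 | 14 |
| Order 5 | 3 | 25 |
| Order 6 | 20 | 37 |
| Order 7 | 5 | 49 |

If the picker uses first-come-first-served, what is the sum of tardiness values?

FIFO (arrival order): Order 1 Order 2 Order 3 Order 4 Order 5 Order 6 Order 7.
Order 1: 0→2, due 46, tardiness 0
Order 2: 2→8, due 18, tardiness 0
Order 3: 8→21, due 48, tardiness 0
Order 4: 21→35, due 14, tardiness 21
Order 5: 35→38, due 25, tardiness 13
Order 6: 38→58, due 37, tardiness 21
Order 7: 58→63, due 49, tardiness 14
Sum = 0+0+0+21+13+21+14 = 69.

69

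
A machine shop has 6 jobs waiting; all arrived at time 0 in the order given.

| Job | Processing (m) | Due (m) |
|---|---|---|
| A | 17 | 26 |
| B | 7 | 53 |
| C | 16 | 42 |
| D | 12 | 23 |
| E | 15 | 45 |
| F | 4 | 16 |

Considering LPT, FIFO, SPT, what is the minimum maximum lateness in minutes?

LPT (decreasing processing time): A C E D B F.
A: 0→17, due 26, lateness -9
C: 17→33, due 42, lateness -9
E: 33→48, due 45, lateness 3
D: 48→60, due 23, lateness 37
B: 60→67, due 53, lateness 14
F: 67→71, due 16, lateness 55
Maximum = 55.
FIFO (arrival order): A B C D E F.
A: 0→17, due 26, lateness -9
B: 17→24, due 53, lateness -29
C: 24→40, due 42, lateness -2
D: 40→52, due 23, lateness 29
E: 52→67, due 45, lateness 22
F: 67→71, due 16, lateness 55
Maximum = 55.
SPT (increasing processing time): F B D E C A.
F: 0→4, due 16, lateness -12
B: 4→11, due 53, lateness -42
D: 11→23, due 23, lateness 0
E: 23→38, due 45, lateness -7
C: 38→54, due 42, lateness 12
A: 54→71, due 26, lateness 45
Maximum = 45.
LPT 55, FIFO 55, SPT 45 → minimum 45.

45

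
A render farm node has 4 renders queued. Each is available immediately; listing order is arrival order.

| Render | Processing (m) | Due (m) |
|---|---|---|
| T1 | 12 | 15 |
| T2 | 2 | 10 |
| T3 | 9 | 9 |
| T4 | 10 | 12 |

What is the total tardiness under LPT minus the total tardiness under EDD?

27

LPT (decreasing processing time): T1 T4 T3 T2.
T1: 0→12, due 15, tardiness 0
T4: 12→22, due 12, tardiness 10
T3: 22→31, due 9, tardiness 22
T2: 31→33, due 10, tardiness 23
Sum = 0+10+22+23 = 55.
EDD (increasing due date): T3 T2 T4 T1.
T3: 0→9, due 9, tardiness 0
T2: 9→11, due 10, tardiness 1
T4: 11→21, due 12, tardiness 9
T1: 21→33, due 15, tardiness 18
Sum = 0+1+9+18 = 28.
Difference = 55 − 28 = 27.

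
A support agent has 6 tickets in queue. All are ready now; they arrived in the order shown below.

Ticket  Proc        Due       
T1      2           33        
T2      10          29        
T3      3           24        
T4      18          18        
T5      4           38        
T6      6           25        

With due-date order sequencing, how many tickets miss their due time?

EDD (increasing due date): T4 T3 T6 T2 T1 T5.
T4: 0→18, due 18, tardiness 0
T3: 18→21, due 24, tardiness 0
T6: 21→27, due 25, tardiness 2
T2: 27→37, due 29, tardiness 8
T1: 37→39, due 33, tardiness 6
T5: 39→43, due 38, tardiness 5
Late tickets: 4.

4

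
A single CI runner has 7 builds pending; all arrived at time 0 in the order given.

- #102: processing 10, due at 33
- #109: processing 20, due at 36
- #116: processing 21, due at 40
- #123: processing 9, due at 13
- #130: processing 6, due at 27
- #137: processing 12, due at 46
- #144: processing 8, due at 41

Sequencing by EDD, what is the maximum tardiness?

40

EDD (increasing due date): #123 #130 #102 #109 #116 #144 #137.
#123: 0→9, due 13, tardiness 0
#130: 9→15, due 27, tardiness 0
#102: 15→25, due 33, tardiness 0
#109: 25→45, due 36, tardiness 9
#116: 45→66, due 40, tardiness 26
#144: 66→74, due 41, tardiness 33
#137: 74→86, due 46, tardiness 40
Maximum = 40.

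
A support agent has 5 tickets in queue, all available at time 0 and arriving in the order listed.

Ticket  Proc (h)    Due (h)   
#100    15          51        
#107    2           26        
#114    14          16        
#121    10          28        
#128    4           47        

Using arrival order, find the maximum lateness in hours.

FIFO (arrival order): #100 #107 #114 #121 #128.
#100: 0→15, due 51, lateness -36
#107: 15→17, due 26, lateness -9
#114: 17→31, due 16, lateness 15
#121: 31→41, due 28, lateness 13
#128: 41→45, due 47, lateness -2
Maximum = 15.

15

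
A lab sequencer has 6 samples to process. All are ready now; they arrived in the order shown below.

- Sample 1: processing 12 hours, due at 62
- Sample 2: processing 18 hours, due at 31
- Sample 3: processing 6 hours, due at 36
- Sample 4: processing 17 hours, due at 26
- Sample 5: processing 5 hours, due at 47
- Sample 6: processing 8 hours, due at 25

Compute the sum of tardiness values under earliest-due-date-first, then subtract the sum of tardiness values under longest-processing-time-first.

-47

EDD (increasing due date): Sample 6 Sample 4 Sample 2 Sample 3 Sample 5 Sample 1.
Sample 6: 0→8, due 25, tardiness 0
Sample 4: 8→25, due 26, tardiness 0
Sample 2: 25→43, due 31, tardiness 12
Sample 3: 43→49, due 36, tardiness 13
Sample 5: 49→54, due 47, tardiness 7
Sample 1: 54→66, due 62, tardiness 4
Sum = 0+0+12+13+7+4 = 36.
LPT (decreasing processing time): Sample 2 Sample 4 Sample 1 Sample 6 Sample 3 Sample 5.
Sample 2: 0→18, due 31, tardiness 0
Sample 4: 18→35, due 26, tardiness 9
Sample 1: 35→47, due 62, tardiness 0
Sample 6: 47→55, due 25, tardiness 30
Sample 3: 55→61, due 36, tardiness 25
Sample 5: 61→66, due 47, tardiness 19
Sum = 0+9+0+30+25+19 = 83.
Difference = 36 − 83 = -47.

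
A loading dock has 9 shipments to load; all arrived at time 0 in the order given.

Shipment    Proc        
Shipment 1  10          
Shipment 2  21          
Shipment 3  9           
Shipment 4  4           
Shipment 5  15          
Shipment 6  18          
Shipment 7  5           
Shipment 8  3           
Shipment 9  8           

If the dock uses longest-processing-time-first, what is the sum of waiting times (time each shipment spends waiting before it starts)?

508

LPT (decreasing processing time): Shipment 2 Shipment 6 Shipment 5 Shipment 1 Shipment 3 Shipment 9 Shipment 7 Shipment 4 Shipment 8.
Shipment 2: waits 0, runs 0→21
Shipment 6: waits 21, runs 21→39
Shipment 5: waits 39, runs 39→54
Shipment 1: waits 54, runs 54→64
Shipment 3: waits 64, runs 64→73
Shipment 9: waits 73, runs 73→81
Shipment 7: waits 81, runs 81→86
Shipment 4: waits 86, runs 86→90
Shipment 8: waits 90, runs 90→93
Sum = 0+21+39+54+64+73+81+86+90 = 508.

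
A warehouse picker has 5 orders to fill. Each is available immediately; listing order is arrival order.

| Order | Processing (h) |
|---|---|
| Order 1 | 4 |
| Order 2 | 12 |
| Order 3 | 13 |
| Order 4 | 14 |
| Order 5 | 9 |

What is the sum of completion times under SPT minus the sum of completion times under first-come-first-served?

-12

SPT (increasing processing time): Order 1 Order 5 Order 2 Order 3 Order 4.
Order 1: 0→4
Order 5: 4→13
Order 2: 13→25
Order 3: 25→38
Order 4: 38→52
Sum = 4+13+25+38+52 = 132.
FIFO (arrival order): Order 1 Order 2 Order 3 Order 4 Order 5.
Order 1: 0→4
Order 2: 4→16
Order 3: 16→29
Order 4: 29→43
Order 5: 43→52
Sum = 4+16+29+43+52 = 144.
Difference = 132 − 144 = -12.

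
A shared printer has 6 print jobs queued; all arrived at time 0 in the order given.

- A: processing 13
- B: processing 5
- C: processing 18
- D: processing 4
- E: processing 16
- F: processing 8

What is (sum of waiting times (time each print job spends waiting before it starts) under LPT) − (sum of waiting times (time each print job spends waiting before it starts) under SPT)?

LPT (decreasing processing time): C E A F B D.
C: waits 0, runs 0→18
E: waits 18, runs 18→34
A: waits 34, runs 34→47
F: waits 47, runs 47→55
B: waits 55, runs 55→60
D: waits 60, runs 60→64
Sum = 0+18+34+47+55+60 = 214.
SPT (increasing processing time): D B F A E C.
D: waits 0, runs 0→4
B: waits 4, runs 4→9
F: waits 9, runs 9→17
A: waits 17, runs 17→30
E: waits 30, runs 30→46
C: waits 46, runs 46→64
Sum = 0+4+9+17+30+46 = 106.
Difference = 214 − 106 = 108.

108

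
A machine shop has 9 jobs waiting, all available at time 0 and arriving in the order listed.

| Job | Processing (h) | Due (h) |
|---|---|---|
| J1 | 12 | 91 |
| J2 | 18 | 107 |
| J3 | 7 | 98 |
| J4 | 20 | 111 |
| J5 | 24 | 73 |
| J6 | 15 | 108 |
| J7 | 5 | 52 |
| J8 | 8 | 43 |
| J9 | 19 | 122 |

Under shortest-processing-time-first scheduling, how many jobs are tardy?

1

SPT (increasing processing time): J7 J3 J8 J1 J6 J2 J9 J4 J5.
J7: 0→5, due 52, tardiness 0
J3: 5→12, due 98, tardiness 0
J8: 12→20, due 43, tardiness 0
J1: 20→32, due 91, tardiness 0
J6: 32→47, due 108, tardiness 0
J2: 47→65, due 107, tardiness 0
J9: 65→84, due 122, tardiness 0
J4: 84→104, due 111, tardiness 0
J5: 104→128, due 73, tardiness 55
Late jobs: 1.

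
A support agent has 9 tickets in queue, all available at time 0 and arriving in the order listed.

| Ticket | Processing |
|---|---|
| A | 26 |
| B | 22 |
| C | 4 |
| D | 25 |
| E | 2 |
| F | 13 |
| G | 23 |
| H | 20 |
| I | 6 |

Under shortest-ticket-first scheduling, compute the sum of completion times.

503

SPT (increasing processing time): E C I F H B G D A.
E: 0→2
C: 2→6
I: 6→12
F: 12→25
H: 25→45
B: 45→67
G: 67→90
D: 90→115
A: 115→141
Sum = 2+6+12+25+45+67+90+115+141 = 503.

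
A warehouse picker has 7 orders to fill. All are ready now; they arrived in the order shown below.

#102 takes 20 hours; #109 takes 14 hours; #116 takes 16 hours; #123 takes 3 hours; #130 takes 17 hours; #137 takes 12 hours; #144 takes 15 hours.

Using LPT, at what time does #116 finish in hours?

53

LPT (decreasing processing time): #102 #130 #116 #144 #109 #137 #123.
#102: 0→20
#130: 20→37
#116: 37→53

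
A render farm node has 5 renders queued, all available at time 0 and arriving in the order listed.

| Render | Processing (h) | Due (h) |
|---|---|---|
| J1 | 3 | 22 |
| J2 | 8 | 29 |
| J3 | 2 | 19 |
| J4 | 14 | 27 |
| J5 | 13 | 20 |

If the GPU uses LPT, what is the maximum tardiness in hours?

LPT (decreasing processing time): J4 J5 J2 J1 J3.
J4: 0→14, due 27, tardiness 0
J5: 14→27, due 20, tardiness 7
J2: 27→35, due 29, tardiness 6
J1: 35→38, due 22, tardiness 16
J3: 38→40, due 19, tardiness 21
Maximum = 21.

21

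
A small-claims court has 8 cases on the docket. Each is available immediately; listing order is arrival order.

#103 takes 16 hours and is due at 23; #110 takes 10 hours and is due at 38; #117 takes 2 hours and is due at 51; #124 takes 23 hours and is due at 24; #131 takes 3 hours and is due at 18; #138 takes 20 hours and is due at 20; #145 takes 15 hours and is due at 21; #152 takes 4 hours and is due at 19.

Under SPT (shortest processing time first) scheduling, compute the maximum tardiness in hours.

SPT (increasing processing time): #117 #131 #152 #110 #145 #103 #138 #124.
#117: 0→2, due 51, tardiness 0
#131: 2→5, due 18, tardiness 0
#152: 5→9, due 19, tardiness 0
#110: 9→19, due 38, tardiness 0
#145: 19→34, due 21, tardiness 13
#103: 34→50, due 23, tardiness 27
#138: 50→70, due 20, tardiness 50
#124: 70→93, due 24, tardiness 69
Maximum = 69.

69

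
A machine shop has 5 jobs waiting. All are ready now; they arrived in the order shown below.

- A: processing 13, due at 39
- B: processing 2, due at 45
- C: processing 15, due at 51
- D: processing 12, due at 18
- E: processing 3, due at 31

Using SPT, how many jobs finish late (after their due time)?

SPT (increasing processing time): B E D A C.
B: 0→2, due 45, tardiness 0
E: 2→5, due 31, tardiness 0
D: 5→17, due 18, tardiness 0
A: 17→30, due 39, tardiness 0
C: 30→45, due 51, tardiness 0
Late jobs: 0.

0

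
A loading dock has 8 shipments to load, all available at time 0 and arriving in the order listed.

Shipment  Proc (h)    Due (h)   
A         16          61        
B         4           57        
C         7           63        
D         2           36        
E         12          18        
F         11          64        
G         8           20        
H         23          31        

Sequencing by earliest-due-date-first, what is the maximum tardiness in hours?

EDD (increasing due date): E G H D B A C F.
E: 0→12, due 18, tardiness 0
G: 12→20, due 20, tardiness 0
H: 20→43, due 31, tardiness 12
D: 43→45, due 36, tardiness 9
B: 45→49, due 57, tardiness 0
A: 49→65, due 61, tardiness 4
C: 65→72, due 63, tardiness 9
F: 72→83, due 64, tardiness 19
Maximum = 19.

19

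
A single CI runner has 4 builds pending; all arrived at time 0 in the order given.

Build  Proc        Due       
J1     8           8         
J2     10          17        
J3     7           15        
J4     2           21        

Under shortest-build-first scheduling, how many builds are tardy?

SPT (increasing processing time): J4 J3 J1 J2.
J4: 0→2, due 21, tardiness 0
J3: 2→9, due 15, tardiness 0
J1: 9→17, due 8, tardiness 9
J2: 17→27, due 17, tardiness 10
Late builds: 2.

2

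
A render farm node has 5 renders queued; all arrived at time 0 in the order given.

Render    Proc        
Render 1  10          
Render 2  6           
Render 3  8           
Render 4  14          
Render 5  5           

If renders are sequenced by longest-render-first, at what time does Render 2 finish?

LPT (decreasing processing time): Render 4 Render 1 Render 3 Render 2 Render 5.
Render 4: 0→14
Render 1: 14→24
Render 3: 24→32
Render 2: 32→38

38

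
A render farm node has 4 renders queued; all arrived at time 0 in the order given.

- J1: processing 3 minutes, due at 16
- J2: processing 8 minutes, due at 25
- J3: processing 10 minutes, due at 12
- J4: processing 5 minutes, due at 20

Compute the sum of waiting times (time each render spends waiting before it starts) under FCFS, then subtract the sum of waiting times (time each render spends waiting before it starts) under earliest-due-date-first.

FIFO (arrival order): J1 J2 J3 J4.
J1: waits 0, runs 0→3
J2: waits 3, runs 3→11
J3: waits 11, runs 11→21
J4: waits 21, runs 21→26
Sum = 0+3+11+21 = 35.
EDD (increasing due date): J3 J1 J4 J2.
J3: waits 0, runs 0→10
J1: waits 10, runs 10→13
J4: waits 13, runs 13→18
J2: waits 18, runs 18→26
Sum = 0+10+13+18 = 41.
Difference = 35 − 41 = -6.

-6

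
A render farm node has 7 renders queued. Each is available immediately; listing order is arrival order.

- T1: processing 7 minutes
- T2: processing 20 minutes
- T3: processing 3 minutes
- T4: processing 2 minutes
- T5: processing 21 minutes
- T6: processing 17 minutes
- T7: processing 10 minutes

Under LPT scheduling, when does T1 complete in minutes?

LPT (decreasing processing time): T5 T2 T6 T7 T1 T3 T4.
T5: 0→21
T2: 21→41
T6: 41→58
T7: 58→68
T1: 68→75

75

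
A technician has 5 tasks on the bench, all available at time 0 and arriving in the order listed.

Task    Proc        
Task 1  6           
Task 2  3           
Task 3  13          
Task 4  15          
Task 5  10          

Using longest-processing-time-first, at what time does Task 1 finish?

44

LPT (decreasing processing time): Task 4 Task 3 Task 5 Task 1 Task 2.
Task 4: 0→15
Task 3: 15→28
Task 5: 28→38
Task 1: 38→44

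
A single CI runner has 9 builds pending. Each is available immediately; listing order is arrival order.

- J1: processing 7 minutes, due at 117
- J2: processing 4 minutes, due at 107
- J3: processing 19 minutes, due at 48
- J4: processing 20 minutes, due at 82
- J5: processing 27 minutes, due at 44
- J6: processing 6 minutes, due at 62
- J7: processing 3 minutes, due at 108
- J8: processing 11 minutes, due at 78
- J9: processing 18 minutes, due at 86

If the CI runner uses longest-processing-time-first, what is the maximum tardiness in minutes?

46

LPT (decreasing processing time): J5 J4 J3 J9 J8 J1 J6 J2 J7.
J5: 0→27, due 44, tardiness 0
J4: 27→47, due 82, tardiness 0
J3: 47→66, due 48, tardiness 18
J9: 66→84, due 86, tardiness 0
J8: 84→95, due 78, tardiness 17
J1: 95→102, due 117, tardiness 0
J6: 102→108, due 62, tardiness 46
J2: 108→112, due 107, tardiness 5
J7: 112→115, due 108, tardiness 7
Maximum = 46.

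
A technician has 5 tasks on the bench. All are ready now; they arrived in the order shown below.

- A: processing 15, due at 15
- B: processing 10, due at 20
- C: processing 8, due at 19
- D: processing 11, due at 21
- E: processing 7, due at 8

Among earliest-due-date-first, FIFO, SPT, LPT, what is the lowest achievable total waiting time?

EDD (increasing due date): E A C B D.
E: waits 0, runs 0→7
A: waits 7, runs 7→22
C: waits 22, runs 22→30
B: waits 30, runs 30→40
D: waits 40, runs 40→51
Sum = 0+7+22+30+40 = 99.
FIFO (arrival order): A B C D E.
A: waits 0, runs 0→15
B: waits 15, runs 15→25
C: waits 25, runs 25→33
D: waits 33, runs 33→44
E: waits 44, runs 44→51
Sum = 0+15+25+33+44 = 117.
SPT (increasing processing time): E C B D A.
E: waits 0, runs 0→7
C: waits 7, runs 7→15
B: waits 15, runs 15→25
D: waits 25, runs 25→36
A: waits 36, runs 36→51
Sum = 0+7+15+25+36 = 83.
LPT (decreasing processing time): A D B C E.
A: waits 0, runs 0→15
D: waits 15, runs 15→26
B: waits 26, runs 26→36
C: waits 36, runs 36→44
E: waits 44, runs 44→51
Sum = 0+15+26+36+44 = 121.
EDD 99, FIFO 117, SPT 83, LPT 121 → minimum 83.

83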